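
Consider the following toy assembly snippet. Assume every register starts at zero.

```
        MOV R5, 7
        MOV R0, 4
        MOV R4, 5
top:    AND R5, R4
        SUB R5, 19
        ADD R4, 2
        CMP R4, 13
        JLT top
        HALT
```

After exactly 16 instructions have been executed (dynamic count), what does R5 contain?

MOV R5, 7 → R5=7
MOV R0, 4 → R0=4
MOV R4, 5 → R4=5
AND R5, R4 → R5=7&5=5
SUB R5, 19 → R5=5-19=-14
ADD R4, 2 → R4=5+2=7
CMP R4, 13  (cmp 7,13)
JLT top: taken
AND R5, R4 → R5=(-14)&7=2
SUB R5, 19 → R5=2-19=-17
ADD R4, 2 → R4=7+2=9
CMP R4, 13  (cmp 9,13)
JLT top: taken
AND R5, R4 → R5=(-17)&9=9
SUB R5, 19 → R5=9-19=-10
ADD R4, 2 → R4=9+2=11
After step 16: R5 = -10.

-10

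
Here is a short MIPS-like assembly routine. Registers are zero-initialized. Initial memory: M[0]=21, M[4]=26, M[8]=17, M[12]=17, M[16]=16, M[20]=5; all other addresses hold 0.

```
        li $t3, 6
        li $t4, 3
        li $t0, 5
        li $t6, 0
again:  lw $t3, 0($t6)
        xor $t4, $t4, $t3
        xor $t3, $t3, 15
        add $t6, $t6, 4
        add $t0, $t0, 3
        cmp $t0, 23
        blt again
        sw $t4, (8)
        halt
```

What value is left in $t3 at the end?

10

after li $t3, 6: $t3=6
after li $t4, 3: $t4=3
after li $t0, 5: $t0=5
after li $t6, 0: $t6=0
after lw $t3, 0($t6): $t3=M[0]=21
after xor $t4, $t4, $t3: $t4=3^21=22
after xor $t3, $t3, 15: $t3=21^15=26
after add $t6, $t6, 4: $t6=0+4=4
after add $t0, $t0, 3: $t0=5+3=8
cmp $t0, 23  (cmp 8,23)
blt again: taken
after lw $t3, 0($t6): $t3=M[4]=26
after xor $t4, $t4, $t3: $t4=22^26=12
after xor $t3, $t3, 15: $t3=26^15=21
after add $t6, $t6, 4: $t6=4+4=8
after add $t0, $t0, 3: $t0=8+3=11
cmp $t0, 23  (cmp 11,23)
blt again: taken
after lw $t3, 0($t6): $t3=M[8]=17
after xor $t4, $t4, $t3: $t4=12^17=29
after xor $t3, $t3, 15: $t3=17^15=30
after add $t6, $t6, 4: $t6=8+4=12
after add $t0, $t0, 3: $t0=11+3=14
cmp $t0, 23  (cmp 14,23)
blt again: taken
after lw $t3, 0($t6): $t3=M[12]=17
after xor $t4, $t4, $t3: $t4=29^17=12
after xor $t3, $t3, 15: $t3=17^15=30
after add $t6, $t6, 4: $t6=12+4=16
after add $t0, $t0, 3: $t0=14+3=17
cmp $t0, 23  (cmp 17,23)
blt again: taken
after lw $t3, 0($t6): $t3=M[16]=16
after xor $t4, $t4, $t3: $t4=12^16=28
after xor $t3, $t3, 15: $t3=16^15=31
after add $t6, $t6, 4: $t6=16+4=20
after add $t0, $t0, 3: $t0=17+3=20
cmp $t0, 23  (cmp 20,23)
blt again: taken
after lw $t3, 0($t6): $t3=M[20]=5
after xor $t4, $t4, $t3: $t4=28^5=25
after xor $t3, $t3, 15: $t3=5^15=10
after add $t6, $t6, 4: $t6=20+4=24
after add $t0, $t0, 3: $t0=20+3=23
cmp $t0, 23  (cmp 23,23)
blt again: not taken
sw $t4, (8) → M[8]=25
halt.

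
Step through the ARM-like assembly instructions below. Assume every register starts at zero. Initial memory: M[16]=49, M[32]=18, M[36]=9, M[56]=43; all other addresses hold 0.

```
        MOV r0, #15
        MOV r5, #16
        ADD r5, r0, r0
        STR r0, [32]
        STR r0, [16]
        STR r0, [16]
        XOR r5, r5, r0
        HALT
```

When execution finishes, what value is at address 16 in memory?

MOV r0, #15 → r0=15
MOV r5, #16 → r5=16
ADD r5, r0, r0 → r5=15+15=30
STR r0, [32] → M[32]=15
STR r0, [16] → M[16]=15
STR r0, [16] → M[16]=15
XOR r5, r5, r0 → r5=30^15=17
halt.

15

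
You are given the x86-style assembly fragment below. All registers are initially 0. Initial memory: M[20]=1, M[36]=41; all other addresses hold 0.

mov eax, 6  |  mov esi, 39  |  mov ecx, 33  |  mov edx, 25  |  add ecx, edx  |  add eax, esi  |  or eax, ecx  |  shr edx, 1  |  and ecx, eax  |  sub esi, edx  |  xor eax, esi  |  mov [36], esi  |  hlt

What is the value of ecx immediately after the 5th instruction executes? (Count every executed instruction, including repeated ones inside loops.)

58

mov eax, 6 → eax=6
mov esi, 39 → esi=39
mov ecx, 33 → ecx=33
mov edx, 25 → edx=25
add ecx, edx → ecx=33+25=58
After step 5: ecx = 58.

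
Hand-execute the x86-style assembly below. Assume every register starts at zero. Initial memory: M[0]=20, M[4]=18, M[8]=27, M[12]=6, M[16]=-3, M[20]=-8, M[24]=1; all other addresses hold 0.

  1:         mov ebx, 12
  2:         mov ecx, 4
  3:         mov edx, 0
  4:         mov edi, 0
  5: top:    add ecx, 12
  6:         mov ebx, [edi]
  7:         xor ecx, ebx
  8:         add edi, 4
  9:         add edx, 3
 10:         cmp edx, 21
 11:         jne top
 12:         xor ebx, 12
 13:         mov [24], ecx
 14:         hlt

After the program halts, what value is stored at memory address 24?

47

ebx=12
ecx=4
edx=0
edi=0
ecx=4+12=16
ebx=M[0]=20
ecx=16^20=4
edi=0+4=4
edx=0+3=3
cmp edx, 21  (cmp 3,21)
jne top: taken
ecx=4+12=16
ebx=M[4]=18
ecx=16^18=2
edi=4+4=8
edx=3+3=6
cmp edx, 21  (cmp 6,21)
jne top: taken
ecx=2+12=14
ebx=M[8]=27
ecx=14^27=21
edi=8+4=12
edx=6+3=9
cmp edx, 21  (cmp 9,21)
jne top: taken
ecx=21+12=33
ebx=M[12]=6
ecx=33^6=39
edi=12+4=16
edx=9+3=12
cmp edx, 21  (cmp 12,21)
jne top: taken
ecx=39+12=51
ebx=M[16]=-3
ecx=51^(-3)=-50
edi=16+4=20
edx=12+3=15
cmp edx, 21  (cmp 15,21)
jne top: taken
ecx=(-50)+12=-38
ebx=M[20]=-8
ecx=(-38)^(-8)=34
edi=20+4=24
edx=15+3=18
cmp edx, 21  (cmp 18,21)
jne top: taken
ecx=34+12=46
ebx=M[24]=1
ecx=46^1=47
edi=24+4=28
edx=18+3=21
cmp edx, 21  (cmp 21,21)
jne top: not taken
ebx=1^12=13
mov [24], ecx → M[24]=47
halt.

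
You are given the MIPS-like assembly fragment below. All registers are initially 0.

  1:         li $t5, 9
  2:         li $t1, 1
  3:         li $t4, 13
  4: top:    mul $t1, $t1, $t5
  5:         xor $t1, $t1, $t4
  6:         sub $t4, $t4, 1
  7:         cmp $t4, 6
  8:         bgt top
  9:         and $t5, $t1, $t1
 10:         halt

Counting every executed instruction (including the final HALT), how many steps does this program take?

40

$t5=9
$t1=1
$t4=13
$t1=1*9=9
$t1=9^13=4
$t4=13-1=12
cmp $t4, 6  (cmp 12,6)
bgt top: taken
$t1=4*9=36
$t1=36^12=40
$t4=12-1=11
cmp $t4, 6  (cmp 11,6)
bgt top: taken
$t1=40*9=360
$t1=360^11=355
$t4=11-1=10
cmp $t4, 6  (cmp 10,6)
bgt top: taken
$t1=355*9=3195
$t1=3195^10=3185
$t4=10-1=9
cmp $t4, 6  (cmp 9,6)
bgt top: taken
$t1=3185*9=28665
$t1=28665^9=28656
$t4=9-1=8
cmp $t4, 6  (cmp 8,6)
bgt top: taken
$t1=28656*9=257904
$t1=257904^8=257912
$t4=8-1=7
cmp $t4, 6  (cmp 7,6)
bgt top: taken
$t1=257912*9=2321208
$t1=2321208^7=2321215
$t4=7-1=6
cmp $t4, 6  (cmp 6,6)
bgt top: not taken
$t5=2321215&2321215=2321215
halt.
Total executed instructions: 40.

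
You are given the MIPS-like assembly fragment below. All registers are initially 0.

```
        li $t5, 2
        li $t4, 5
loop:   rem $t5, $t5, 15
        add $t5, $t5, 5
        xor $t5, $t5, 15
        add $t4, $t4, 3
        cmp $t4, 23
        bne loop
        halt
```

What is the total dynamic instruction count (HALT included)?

$t5=2
$t4=5
$t5=2%15=2
$t5=2+5=7
$t5=7^15=8
$t4=5+3=8
cmp $t4, 23  (cmp 8,23)
bne loop: taken
$t5=8%15=8
$t5=8+5=13
$t5=13^15=2
$t4=8+3=11
cmp $t4, 23  (cmp 11,23)
bne loop: taken
$t5=2%15=2
$t5=2+5=7
$t5=7^15=8
$t4=11+3=14
cmp $t4, 23  (cmp 14,23)
bne loop: taken
$t5=8%15=8
$t5=8+5=13
$t5=13^15=2
$t4=14+3=17
cmp $t4, 23  (cmp 17,23)
bne loop: taken
$t5=2%15=2
$t5=2+5=7
$t5=7^15=8
$t4=17+3=20
cmp $t4, 23  (cmp 20,23)
bne loop: taken
$t5=8%15=8
$t5=8+5=13
$t5=13^15=2
$t4=20+3=23
cmp $t4, 23  (cmp 23,23)
bne loop: not taken
halt.
Total executed instructions: 39.

39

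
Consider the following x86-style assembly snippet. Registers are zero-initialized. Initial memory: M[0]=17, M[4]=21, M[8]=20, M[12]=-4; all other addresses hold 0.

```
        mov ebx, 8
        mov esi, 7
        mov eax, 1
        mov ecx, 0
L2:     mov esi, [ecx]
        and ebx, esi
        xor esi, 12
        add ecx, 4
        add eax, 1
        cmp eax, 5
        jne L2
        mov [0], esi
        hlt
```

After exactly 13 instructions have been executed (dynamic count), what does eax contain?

after mov ebx, 8: ebx=8
after mov esi, 7: esi=7
after mov eax, 1: eax=1
after mov ecx, 0: ecx=0
after mov esi, [ecx]: esi=M[0]=17
after and ebx, esi: ebx=8&17=0
after xor esi, 12: esi=17^12=29
after add ecx, 4: ecx=0+4=4
after add eax, 1: eax=1+1=2
cmp eax, 5  (cmp 2,5)
jne L2: taken
after mov esi, [ecx]: esi=M[4]=21
after and ebx, esi: ebx=0&21=0
After step 13: eax = 2.

2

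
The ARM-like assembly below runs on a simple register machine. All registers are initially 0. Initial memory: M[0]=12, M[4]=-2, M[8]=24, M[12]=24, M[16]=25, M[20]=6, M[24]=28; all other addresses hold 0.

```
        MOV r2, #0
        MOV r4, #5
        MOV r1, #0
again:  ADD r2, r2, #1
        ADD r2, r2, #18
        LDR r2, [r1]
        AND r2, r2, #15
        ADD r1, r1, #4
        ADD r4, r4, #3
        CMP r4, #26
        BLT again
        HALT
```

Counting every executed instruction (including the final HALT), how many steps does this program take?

60

r2=0
r4=5
r1=0
r2=0+1=1
r2=1+18=19
r2=M[0]=12
r2=12&15=12
r1=0+4=4
r4=5+3=8
CMP r4, #26  (cmp 8,26)
BLT again: taken
r2=12+1=13
r2=13+18=31
r2=M[4]=-2
r2=(-2)&15=14
r1=4+4=8
r4=8+3=11
CMP r4, #26  (cmp 11,26)
BLT again: taken
r2=14+1=15
r2=15+18=33
r2=M[8]=24
r2=24&15=8
r1=8+4=12
r4=11+3=14
CMP r4, #26  (cmp 14,26)
BLT again: taken
r2=8+1=9
r2=9+18=27
r2=M[12]=24
r2=24&15=8
r1=12+4=16
r4=14+3=17
CMP r4, #26  (cmp 17,26)
BLT again: taken
r2=8+1=9
r2=9+18=27
r2=M[16]=25
r2=25&15=9
r1=16+4=20
r4=17+3=20
CMP r4, #26  (cmp 20,26)
BLT again: taken
r2=9+1=10
r2=10+18=28
r2=M[20]=6
r2=6&15=6
r1=20+4=24
r4=20+3=23
CMP r4, #26  (cmp 23,26)
BLT again: taken
r2=6+1=7
r2=7+18=25
r2=M[24]=28
r2=28&15=12
r1=24+4=28
r4=23+3=26
CMP r4, #26  (cmp 26,26)
BLT again: not taken
halt.
Total executed instructions: 60.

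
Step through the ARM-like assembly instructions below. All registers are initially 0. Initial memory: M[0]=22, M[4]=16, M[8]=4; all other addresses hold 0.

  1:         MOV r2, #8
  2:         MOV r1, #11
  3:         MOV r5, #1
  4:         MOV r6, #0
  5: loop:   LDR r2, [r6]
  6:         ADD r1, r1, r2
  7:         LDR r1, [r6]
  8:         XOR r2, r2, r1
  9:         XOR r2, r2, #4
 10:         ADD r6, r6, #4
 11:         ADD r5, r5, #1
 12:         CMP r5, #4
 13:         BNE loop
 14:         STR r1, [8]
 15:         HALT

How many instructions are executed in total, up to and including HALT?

33

after MOV r2, #8: r2=8
after MOV r1, #11: r1=11
after MOV r5, #1: r5=1
after MOV r6, #0: r6=0
after LDR r2, [r6]: r2=M[0]=22
after ADD r1, r1, r2: r1=11+22=33
after LDR r1, [r6]: r1=M[0]=22
after XOR r2, r2, r1: r2=22^22=0
after XOR r2, r2, #4: r2=0^4=4
after ADD r6, r6, #4: r6=0+4=4
after ADD r5, r5, #1: r5=1+1=2
CMP r5, #4  (cmp 2,4)
BNE loop: taken
after LDR r2, [r6]: r2=M[4]=16
after ADD r1, r1, r2: r1=22+16=38
after LDR r1, [r6]: r1=M[4]=16
after XOR r2, r2, r1: r2=16^16=0
after XOR r2, r2, #4: r2=0^4=4
after ADD r6, r6, #4: r6=4+4=8
after ADD r5, r5, #1: r5=2+1=3
CMP r5, #4  (cmp 3,4)
BNE loop: taken
after LDR r2, [r6]: r2=M[8]=4
after ADD r1, r1, r2: r1=16+4=20
after LDR r1, [r6]: r1=M[8]=4
after XOR r2, r2, r1: r2=4^4=0
after XOR r2, r2, #4: r2=0^4=4
after ADD r6, r6, #4: r6=8+4=12
after ADD r5, r5, #1: r5=3+1=4
CMP r5, #4  (cmp 4,4)
BNE loop: not taken
STR r1, [8] → M[8]=4
halt.
Total executed instructions: 33.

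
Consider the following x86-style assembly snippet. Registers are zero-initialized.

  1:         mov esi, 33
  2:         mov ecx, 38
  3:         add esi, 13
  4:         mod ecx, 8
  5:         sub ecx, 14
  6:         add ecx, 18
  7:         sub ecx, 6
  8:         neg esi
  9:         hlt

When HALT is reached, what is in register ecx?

after mov esi, 33: esi=33
after mov ecx, 38: ecx=38
after add esi, 13: esi=33+13=46
after mod ecx, 8: ecx=38%8=6
after sub ecx, 14: ecx=6-14=-8
after add ecx, 18: ecx=(-8)+18=10
after sub ecx, 6: ecx=10-6=4
after neg esi: esi=-(46)=-46
halt.

4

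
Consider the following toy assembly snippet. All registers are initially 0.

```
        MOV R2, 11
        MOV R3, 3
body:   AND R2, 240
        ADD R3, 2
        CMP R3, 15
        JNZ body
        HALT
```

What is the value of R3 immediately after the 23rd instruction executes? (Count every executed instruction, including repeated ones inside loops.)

13

after MOV R2, 11: R2=11
after MOV R3, 3: R3=3
after AND R2, 240: R2=11&240=0
after ADD R3, 2: R3=3+2=5
CMP R3, 15  (cmp 5,15)
JNZ body: taken
after AND R2, 240: R2=0&240=0
after ADD R3, 2: R3=5+2=7
CMP R3, 15  (cmp 7,15)
JNZ body: taken
after AND R2, 240: R2=0&240=0
after ADD R3, 2: R3=7+2=9
CMP R3, 15  (cmp 9,15)
JNZ body: taken
after AND R2, 240: R2=0&240=0
after ADD R3, 2: R3=9+2=11
CMP R3, 15  (cmp 11,15)
JNZ body: taken
after AND R2, 240: R2=0&240=0
after ADD R3, 2: R3=11+2=13
CMP R3, 15  (cmp 13,15)
JNZ body: taken
after AND R2, 240: R2=0&240=0
After step 23: R3 = 13.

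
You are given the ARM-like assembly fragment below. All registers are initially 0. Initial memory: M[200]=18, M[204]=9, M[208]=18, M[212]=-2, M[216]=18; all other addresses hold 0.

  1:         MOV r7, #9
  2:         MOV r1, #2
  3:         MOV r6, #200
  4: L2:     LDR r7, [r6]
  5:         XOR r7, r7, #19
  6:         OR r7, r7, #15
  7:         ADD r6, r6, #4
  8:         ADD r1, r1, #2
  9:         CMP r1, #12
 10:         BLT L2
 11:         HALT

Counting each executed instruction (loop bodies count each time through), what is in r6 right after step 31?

r7=9
r1=2
r6=200
r7=M[200]=18
r7=18^19=1
r7=1|15=15
r6=200+4=204
r1=2+2=4
CMP r1, #12  (cmp 4,12)
BLT L2: taken
r7=M[204]=9
r7=9^19=26
r7=26|15=31
r6=204+4=208
r1=4+2=6
CMP r1, #12  (cmp 6,12)
BLT L2: taken
r7=M[208]=18
r7=18^19=1
r7=1|15=15
r6=208+4=212
r1=6+2=8
CMP r1, #12  (cmp 8,12)
BLT L2: taken
r7=M[212]=-2
r7=(-2)^19=-19
r7=(-19)|15=-17
r6=212+4=216
r1=8+2=10
CMP r1, #12  (cmp 10,12)
BLT L2: taken
After step 31: r6 = 216.

216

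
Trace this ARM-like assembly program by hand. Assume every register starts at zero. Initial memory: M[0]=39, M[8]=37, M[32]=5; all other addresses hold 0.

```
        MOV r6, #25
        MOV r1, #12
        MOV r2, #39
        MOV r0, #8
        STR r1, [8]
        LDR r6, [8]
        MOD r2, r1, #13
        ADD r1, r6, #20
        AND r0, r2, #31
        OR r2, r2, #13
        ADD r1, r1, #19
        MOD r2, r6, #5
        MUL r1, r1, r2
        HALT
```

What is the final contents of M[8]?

12

r6=25
r1=12
r2=39
r0=8
STR r1, [8] → M[8]=12
r6=M[8]=12
r2=12%13=12
r1=12+20=32
r0=12&31=12
r2=12|13=13
r1=32+19=51
r2=12%5=2
r1=51*2=102
halt.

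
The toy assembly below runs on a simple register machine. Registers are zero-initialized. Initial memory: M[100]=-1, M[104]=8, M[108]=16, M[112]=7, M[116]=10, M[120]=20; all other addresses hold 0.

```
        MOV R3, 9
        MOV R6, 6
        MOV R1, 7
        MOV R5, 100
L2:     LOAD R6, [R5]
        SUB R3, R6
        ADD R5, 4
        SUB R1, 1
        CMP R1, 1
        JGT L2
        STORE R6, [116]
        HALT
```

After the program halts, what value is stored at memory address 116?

after MOV R3, 9: R3=9
after MOV R6, 6: R6=6
after MOV R1, 7: R1=7
after MOV R5, 100: R5=100
after LOAD R6, [R5]: R6=M[100]=-1
after SUB R3, R6: R3=9-(-1)=10
after ADD R5, 4: R5=100+4=104
after SUB R1, 1: R1=7-1=6
CMP R1, 1  (cmp 6,1)
JGT L2: taken
after LOAD R6, [R5]: R6=M[104]=8
after SUB R3, R6: R3=10-8=2
after ADD R5, 4: R5=104+4=108
after SUB R1, 1: R1=6-1=5
CMP R1, 1  (cmp 5,1)
JGT L2: taken
after LOAD R6, [R5]: R6=M[108]=16
after SUB R3, R6: R3=2-16=-14
after ADD R5, 4: R5=108+4=112
after SUB R1, 1: R1=5-1=4
CMP R1, 1  (cmp 4,1)
JGT L2: taken
after LOAD R6, [R5]: R6=M[112]=7
after SUB R3, R6: R3=(-14)-7=-21
after ADD R5, 4: R5=112+4=116
after SUB R1, 1: R1=4-1=3
CMP R1, 1  (cmp 3,1)
JGT L2: taken
after LOAD R6, [R5]: R6=M[116]=10
after SUB R3, R6: R3=(-21)-10=-31
after ADD R5, 4: R5=116+4=120
after SUB R1, 1: R1=3-1=2
CMP R1, 1  (cmp 2,1)
JGT L2: taken
after LOAD R6, [R5]: R6=M[120]=20
after SUB R3, R6: R3=(-31)-20=-51
after ADD R5, 4: R5=120+4=124
after SUB R1, 1: R1=2-1=1
CMP R1, 1  (cmp 1,1)
JGT L2: not taken
STORE R6, [116] → M[116]=20
halt.

20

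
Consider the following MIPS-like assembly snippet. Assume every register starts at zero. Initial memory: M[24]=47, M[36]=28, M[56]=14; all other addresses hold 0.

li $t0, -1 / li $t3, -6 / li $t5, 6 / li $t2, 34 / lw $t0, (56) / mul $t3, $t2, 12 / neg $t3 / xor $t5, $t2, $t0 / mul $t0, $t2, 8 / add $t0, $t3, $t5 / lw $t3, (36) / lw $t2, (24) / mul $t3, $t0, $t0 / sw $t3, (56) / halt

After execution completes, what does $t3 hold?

$t0=-1
$t3=-6
$t5=6
$t2=34
$t0=M[56]=14
$t3=34*12=408
$t3=-(408)=-408
$t5=34^14=44
$t0=34*8=272
$t0=(-408)+44=-364
$t3=M[36]=28
$t2=M[24]=47
$t3=(-364)*(-364)=132496
sw $t3, (56) → M[56]=132496
halt.

132496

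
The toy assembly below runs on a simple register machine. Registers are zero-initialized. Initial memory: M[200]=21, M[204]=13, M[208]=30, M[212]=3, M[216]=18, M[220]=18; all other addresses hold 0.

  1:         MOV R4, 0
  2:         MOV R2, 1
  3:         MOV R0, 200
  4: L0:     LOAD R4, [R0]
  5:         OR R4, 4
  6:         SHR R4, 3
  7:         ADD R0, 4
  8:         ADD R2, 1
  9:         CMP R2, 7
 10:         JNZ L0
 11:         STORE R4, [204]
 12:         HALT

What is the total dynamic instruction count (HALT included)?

MOV R4, 0 → R4=0
MOV R2, 1 → R2=1
MOV R0, 200 → R0=200
LOAD R4, [R0] → R4=M[200]=21
OR R4, 4 → R4=21|4=21
SHR R4, 3 → R4=21>>3=2
ADD R0, 4 → R0=200+4=204
ADD R2, 1 → R2=1+1=2
CMP R2, 7  (cmp 2,7)
JNZ L0: taken
LOAD R4, [R0] → R4=M[204]=13
OR R4, 4 → R4=13|4=13
SHR R4, 3 → R4=13>>3=1
ADD R0, 4 → R0=204+4=208
ADD R2, 1 → R2=2+1=3
CMP R2, 7  (cmp 3,7)
JNZ L0: taken
LOAD R4, [R0] → R4=M[208]=30
OR R4, 4 → R4=30|4=30
SHR R4, 3 → R4=30>>3=3
ADD R0, 4 → R0=208+4=212
ADD R2, 1 → R2=3+1=4
CMP R2, 7  (cmp 4,7)
JNZ L0: taken
LOAD R4, [R0] → R4=M[212]=3
OR R4, 4 → R4=3|4=7
SHR R4, 3 → R4=7>>3=0
ADD R0, 4 → R0=212+4=216
ADD R2, 1 → R2=4+1=5
CMP R2, 7  (cmp 5,7)
JNZ L0: taken
LOAD R4, [R0] → R4=M[216]=18
OR R4, 4 → R4=18|4=22
SHR R4, 3 → R4=22>>3=2
ADD R0, 4 → R0=216+4=220
ADD R2, 1 → R2=5+1=6
CMP R2, 7  (cmp 6,7)
JNZ L0: taken
LOAD R4, [R0] → R4=M[220]=18
OR R4, 4 → R4=18|4=22
SHR R4, 3 → R4=22>>3=2
ADD R0, 4 → R0=220+4=224
ADD R2, 1 → R2=6+1=7
CMP R2, 7  (cmp 7,7)
JNZ L0: not taken
STORE R4, [204] → M[204]=2
halt.
Total executed instructions: 47.

47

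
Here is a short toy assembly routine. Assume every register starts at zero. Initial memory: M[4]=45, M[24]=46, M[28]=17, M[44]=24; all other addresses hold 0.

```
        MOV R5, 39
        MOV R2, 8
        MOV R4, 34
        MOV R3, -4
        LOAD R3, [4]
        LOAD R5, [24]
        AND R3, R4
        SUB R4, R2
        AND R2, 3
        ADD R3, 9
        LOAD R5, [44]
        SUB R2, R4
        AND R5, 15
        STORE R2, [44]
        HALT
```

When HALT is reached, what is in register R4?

after MOV R5, 39: R5=39
after MOV R2, 8: R2=8
after MOV R4, 34: R4=34
after MOV R3, -4: R3=-4
after LOAD R3, [4]: R3=M[4]=45
after LOAD R5, [24]: R5=M[24]=46
after AND R3, R4: R3=45&34=32
after SUB R4, R2: R4=34-8=26
after AND R2, 3: R2=8&3=0
after ADD R3, 9: R3=32+9=41
after LOAD R5, [44]: R5=M[44]=24
after SUB R2, R4: R2=0-26=-26
after AND R5, 15: R5=24&15=8
STORE R2, [44] → M[44]=-26
halt.

26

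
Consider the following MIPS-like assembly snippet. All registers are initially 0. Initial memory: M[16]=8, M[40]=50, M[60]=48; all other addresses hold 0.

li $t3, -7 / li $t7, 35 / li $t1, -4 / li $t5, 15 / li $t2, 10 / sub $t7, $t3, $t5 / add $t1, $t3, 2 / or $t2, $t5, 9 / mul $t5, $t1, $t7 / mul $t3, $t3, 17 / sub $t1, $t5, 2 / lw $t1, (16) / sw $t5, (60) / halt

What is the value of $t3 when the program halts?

-119

$t3=-7
$t7=35
$t1=-4
$t5=15
$t2=10
$t7=(-7)-15=-22
$t1=(-7)+2=-5
$t2=15|9=15
$t5=(-5)*(-22)=110
$t3=(-7)*17=-119
$t1=110-2=108
$t1=M[16]=8
sw $t5, (60) → M[60]=110
halt.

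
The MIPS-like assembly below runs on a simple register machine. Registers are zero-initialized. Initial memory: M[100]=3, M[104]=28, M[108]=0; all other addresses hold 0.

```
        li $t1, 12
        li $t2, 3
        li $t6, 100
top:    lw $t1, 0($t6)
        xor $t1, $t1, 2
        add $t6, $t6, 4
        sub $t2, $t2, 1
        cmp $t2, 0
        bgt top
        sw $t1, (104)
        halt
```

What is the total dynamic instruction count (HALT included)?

li $t1, 12 → $t1=12
li $t2, 3 → $t2=3
li $t6, 100 → $t6=100
lw $t1, 0($t6) → $t1=M[100]=3
xor $t1, $t1, 2 → $t1=3^2=1
add $t6, $t6, 4 → $t6=100+4=104
sub $t2, $t2, 1 → $t2=3-1=2
cmp $t2, 0  (cmp 2,0)
bgt top: taken
lw $t1, 0($t6) → $t1=M[104]=28
xor $t1, $t1, 2 → $t1=28^2=30
add $t6, $t6, 4 → $t6=104+4=108
sub $t2, $t2, 1 → $t2=2-1=1
cmp $t2, 0  (cmp 1,0)
bgt top: taken
lw $t1, 0($t6) → $t1=M[108]=0
xor $t1, $t1, 2 → $t1=0^2=2
add $t6, $t6, 4 → $t6=108+4=112
sub $t2, $t2, 1 → $t2=1-1=0
cmp $t2, 0  (cmp 0,0)
bgt top: not taken
sw $t1, (104) → M[104]=2
halt.
Total executed instructions: 23.

23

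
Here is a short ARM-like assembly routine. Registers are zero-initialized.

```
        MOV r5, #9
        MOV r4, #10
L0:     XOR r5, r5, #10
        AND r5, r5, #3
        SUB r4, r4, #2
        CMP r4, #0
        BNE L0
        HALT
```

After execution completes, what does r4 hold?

r5=9
r4=10
r5=9^10=3
r5=3&3=3
r4=10-2=8
CMP r4, #0  (cmp 8,0)
BNE L0: taken
r5=3^10=9
r5=9&3=1
r4=8-2=6
CMP r4, #0  (cmp 6,0)
BNE L0: taken
r5=1^10=11
r5=11&3=3
r4=6-2=4
CMP r4, #0  (cmp 4,0)
BNE L0: taken
r5=3^10=9
r5=9&3=1
r4=4-2=2
CMP r4, #0  (cmp 2,0)
BNE L0: taken
r5=1^10=11
r5=11&3=3
r4=2-2=0
CMP r4, #0  (cmp 0,0)
BNE L0: not taken
halt.

0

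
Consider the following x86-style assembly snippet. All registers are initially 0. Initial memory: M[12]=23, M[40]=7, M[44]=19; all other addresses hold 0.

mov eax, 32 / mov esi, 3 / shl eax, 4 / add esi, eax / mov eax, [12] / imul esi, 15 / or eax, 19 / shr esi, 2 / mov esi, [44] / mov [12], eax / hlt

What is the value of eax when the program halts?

mov eax, 32 → eax=32
mov esi, 3 → esi=3
shl eax, 4 → eax=32<<4=512
add esi, eax → esi=3+512=515
mov eax, [12] → eax=M[12]=23
imul esi, 15 → esi=515*15=7725
or eax, 19 → eax=23|19=23
shr esi, 2 → esi=7725>>2=1931
mov esi, [44] → esi=M[44]=19
mov [12], eax → M[12]=23
halt.

23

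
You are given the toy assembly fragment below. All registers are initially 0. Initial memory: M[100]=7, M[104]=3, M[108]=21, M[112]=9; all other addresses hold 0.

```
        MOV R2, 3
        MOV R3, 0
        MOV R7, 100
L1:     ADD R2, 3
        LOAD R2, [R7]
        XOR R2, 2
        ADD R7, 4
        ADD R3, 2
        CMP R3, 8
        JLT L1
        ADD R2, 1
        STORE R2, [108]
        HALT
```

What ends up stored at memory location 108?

MOV R2, 3 → R2=3
MOV R3, 0 → R3=0
MOV R7, 100 → R7=100
ADD R2, 3 → R2=3+3=6
LOAD R2, [R7] → R2=M[100]=7
XOR R2, 2 → R2=7^2=5
ADD R7, 4 → R7=100+4=104
ADD R3, 2 → R3=0+2=2
CMP R3, 8  (cmp 2,8)
JLT L1: taken
ADD R2, 3 → R2=5+3=8
LOAD R2, [R7] → R2=M[104]=3
XOR R2, 2 → R2=3^2=1
ADD R7, 4 → R7=104+4=108
ADD R3, 2 → R3=2+2=4
CMP R3, 8  (cmp 4,8)
JLT L1: taken
ADD R2, 3 → R2=1+3=4
LOAD R2, [R7] → R2=M[108]=21
XOR R2, 2 → R2=21^2=23
ADD R7, 4 → R7=108+4=112
ADD R3, 2 → R3=4+2=6
CMP R3, 8  (cmp 6,8)
JLT L1: taken
ADD R2, 3 → R2=23+3=26
LOAD R2, [R7] → R2=M[112]=9
XOR R2, 2 → R2=9^2=11
ADD R7, 4 → R7=112+4=116
ADD R3, 2 → R3=6+2=8
CMP R3, 8  (cmp 8,8)
JLT L1: not taken
ADD R2, 1 → R2=11+1=12
STORE R2, [108] → M[108]=12
halt.

12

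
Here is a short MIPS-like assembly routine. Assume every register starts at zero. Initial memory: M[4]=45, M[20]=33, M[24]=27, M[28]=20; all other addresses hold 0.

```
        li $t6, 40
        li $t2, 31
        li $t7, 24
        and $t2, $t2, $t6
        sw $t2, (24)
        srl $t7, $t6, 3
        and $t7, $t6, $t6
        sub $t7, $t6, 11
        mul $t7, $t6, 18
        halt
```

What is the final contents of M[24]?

8

after li $t6, 40: $t6=40
after li $t2, 31: $t2=31
after li $t7, 24: $t7=24
after and $t2, $t2, $t6: $t2=31&40=8
sw $t2, (24) → M[24]=8
after srl $t7, $t6, 3: $t7=40>>3=5
after and $t7, $t6, $t6: $t7=40&40=40
after sub $t7, $t6, 11: $t7=40-11=29
after mul $t7, $t6, 18: $t7=40*18=720
halt.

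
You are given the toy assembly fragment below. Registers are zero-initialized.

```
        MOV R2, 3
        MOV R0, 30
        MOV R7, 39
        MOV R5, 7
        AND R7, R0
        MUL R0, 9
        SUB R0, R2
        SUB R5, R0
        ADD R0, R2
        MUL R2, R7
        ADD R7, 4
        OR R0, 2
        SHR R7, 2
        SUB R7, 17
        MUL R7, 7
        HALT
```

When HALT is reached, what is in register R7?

MOV R2, 3 → R2=3
MOV R0, 30 → R0=30
MOV R7, 39 → R7=39
MOV R5, 7 → R5=7
AND R7, R0 → R7=39&30=6
MUL R0, 9 → R0=30*9=270
SUB R0, R2 → R0=270-3=267
SUB R5, R0 → R5=7-267=-260
ADD R0, R2 → R0=267+3=270
MUL R2, R7 → R2=3*6=18
ADD R7, 4 → R7=6+4=10
OR R0, 2 → R0=270|2=270
SHR R7, 2 → R7=10>>2=2
SUB R7, 17 → R7=2-17=-15
MUL R7, 7 → R7=(-15)*7=-105
halt.

-105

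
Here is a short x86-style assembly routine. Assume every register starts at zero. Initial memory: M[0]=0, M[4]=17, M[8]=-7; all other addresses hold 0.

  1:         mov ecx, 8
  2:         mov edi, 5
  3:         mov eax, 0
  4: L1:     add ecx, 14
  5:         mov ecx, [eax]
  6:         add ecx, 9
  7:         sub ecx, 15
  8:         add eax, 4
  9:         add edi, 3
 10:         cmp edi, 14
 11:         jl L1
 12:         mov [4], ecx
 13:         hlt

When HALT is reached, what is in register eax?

ecx=8
edi=5
eax=0
ecx=8+14=22
ecx=M[0]=0
ecx=0+9=9
ecx=9-15=-6
eax=0+4=4
edi=5+3=8
cmp edi, 14  (cmp 8,14)
jl L1: taken
ecx=(-6)+14=8
ecx=M[4]=17
ecx=17+9=26
ecx=26-15=11
eax=4+4=8
edi=8+3=11
cmp edi, 14  (cmp 11,14)
jl L1: taken
ecx=11+14=25
ecx=M[8]=-7
ecx=(-7)+9=2
ecx=2-15=-13
eax=8+4=12
edi=11+3=14
cmp edi, 14  (cmp 14,14)
jl L1: not taken
mov [4], ecx → M[4]=-13
halt.

12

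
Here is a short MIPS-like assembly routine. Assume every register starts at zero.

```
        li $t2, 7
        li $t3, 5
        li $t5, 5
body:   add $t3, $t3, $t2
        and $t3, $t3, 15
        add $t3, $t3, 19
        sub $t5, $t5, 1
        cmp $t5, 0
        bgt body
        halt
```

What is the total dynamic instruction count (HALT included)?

34

$t2=7
$t3=5
$t5=5
$t3=5+7=12
$t3=12&15=12
$t3=12+19=31
$t5=5-1=4
cmp $t5, 0  (cmp 4,0)
bgt body: taken
$t3=31+7=38
$t3=38&15=6
$t3=6+19=25
$t5=4-1=3
cmp $t5, 0  (cmp 3,0)
bgt body: taken
$t3=25+7=32
$t3=32&15=0
$t3=0+19=19
$t5=3-1=2
cmp $t5, 0  (cmp 2,0)
bgt body: taken
$t3=19+7=26
$t3=26&15=10
$t3=10+19=29
$t5=2-1=1
cmp $t5, 0  (cmp 1,0)
bgt body: taken
$t3=29+7=36
$t3=36&15=4
$t3=4+19=23
$t5=1-1=0
cmp $t5, 0  (cmp 0,0)
bgt body: not taken
halt.
Total executed instructions: 34.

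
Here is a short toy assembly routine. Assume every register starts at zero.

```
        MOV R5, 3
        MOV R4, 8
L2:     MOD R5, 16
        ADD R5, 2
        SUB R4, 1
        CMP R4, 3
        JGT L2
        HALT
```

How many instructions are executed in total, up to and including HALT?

after MOV R5, 3: R5=3
after MOV R4, 8: R4=8
after MOD R5, 16: R5=3%16=3
after ADD R5, 2: R5=3+2=5
after SUB R4, 1: R4=8-1=7
CMP R4, 3  (cmp 7,3)
JGT L2: taken
after MOD R5, 16: R5=5%16=5
after ADD R5, 2: R5=5+2=7
after SUB R4, 1: R4=7-1=6
CMP R4, 3  (cmp 6,3)
JGT L2: taken
after MOD R5, 16: R5=7%16=7
after ADD R5, 2: R5=7+2=9
after SUB R4, 1: R4=6-1=5
CMP R4, 3  (cmp 5,3)
JGT L2: taken
after MOD R5, 16: R5=9%16=9
after ADD R5, 2: R5=9+2=11
after SUB R4, 1: R4=5-1=4
CMP R4, 3  (cmp 4,3)
JGT L2: taken
after MOD R5, 16: R5=11%16=11
after ADD R5, 2: R5=11+2=13
after SUB R4, 1: R4=4-1=3
CMP R4, 3  (cmp 3,3)
JGT L2: not taken
halt.
Total executed instructions: 28.

28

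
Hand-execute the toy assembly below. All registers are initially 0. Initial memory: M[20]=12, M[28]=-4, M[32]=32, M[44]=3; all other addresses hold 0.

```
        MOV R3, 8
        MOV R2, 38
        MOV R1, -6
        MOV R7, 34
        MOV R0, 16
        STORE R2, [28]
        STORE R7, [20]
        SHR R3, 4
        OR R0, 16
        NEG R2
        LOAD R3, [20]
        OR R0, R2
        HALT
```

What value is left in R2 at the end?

-38

MOV R3, 8 → R3=8
MOV R2, 38 → R2=38
MOV R1, -6 → R1=-6
MOV R7, 34 → R7=34
MOV R0, 16 → R0=16
STORE R2, [28] → M[28]=38
STORE R7, [20] → M[20]=34
SHR R3, 4 → R3=8>>4=0
OR R0, 16 → R0=16|16=16
NEG R2 → R2=-(38)=-38
LOAD R3, [20] → R3=M[20]=34
OR R0, R2 → R0=16|(-38)=-38
halt.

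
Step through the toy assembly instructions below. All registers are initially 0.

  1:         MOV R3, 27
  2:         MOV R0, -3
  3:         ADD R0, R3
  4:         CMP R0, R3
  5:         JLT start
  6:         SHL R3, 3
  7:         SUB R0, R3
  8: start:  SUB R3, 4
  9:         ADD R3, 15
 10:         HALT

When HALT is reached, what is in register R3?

MOV R3, 27 → R3=27
MOV R0, -3 → R0=-3
ADD R0, R3 → R0=(-3)+27=24
CMP R0, R3  (cmp 24,27)
JLT start: taken
SUB R3, 4 → R3=27-4=23
ADD R3, 15 → R3=23+15=38
halt.

38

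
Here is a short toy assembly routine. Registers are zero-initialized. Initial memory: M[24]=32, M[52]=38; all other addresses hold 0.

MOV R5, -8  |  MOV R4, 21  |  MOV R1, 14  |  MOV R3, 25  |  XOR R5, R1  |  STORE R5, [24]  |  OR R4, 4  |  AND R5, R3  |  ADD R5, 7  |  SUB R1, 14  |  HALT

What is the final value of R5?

R5=-8
R4=21
R1=14
R3=25
R5=(-8)^14=-10
STORE R5, [24] → M[24]=-10
R4=21|4=21
R5=(-10)&25=16
R5=16+7=23
R1=14-14=0
halt.

23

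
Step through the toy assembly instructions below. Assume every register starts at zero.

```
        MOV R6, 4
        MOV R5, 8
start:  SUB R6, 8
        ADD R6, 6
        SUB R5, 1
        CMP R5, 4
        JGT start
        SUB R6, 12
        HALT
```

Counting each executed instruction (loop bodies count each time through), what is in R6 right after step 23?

after MOV R6, 4: R6=4
after MOV R5, 8: R5=8
after SUB R6, 8: R6=4-8=-4
after ADD R6, 6: R6=(-4)+6=2
after SUB R5, 1: R5=8-1=7
CMP R5, 4  (cmp 7,4)
JGT start: taken
after SUB R6, 8: R6=2-8=-6
after ADD R6, 6: R6=(-6)+6=0
after SUB R5, 1: R5=7-1=6
CMP R5, 4  (cmp 6,4)
JGT start: taken
after SUB R6, 8: R6=0-8=-8
after ADD R6, 6: R6=(-8)+6=-2
after SUB R5, 1: R5=6-1=5
CMP R5, 4  (cmp 5,4)
JGT start: taken
after SUB R6, 8: R6=(-2)-8=-10
after ADD R6, 6: R6=(-10)+6=-4
after SUB R5, 1: R5=5-1=4
CMP R5, 4  (cmp 4,4)
JGT start: not taken
after SUB R6, 12: R6=(-4)-12=-16
After step 23: R6 = -16.

-16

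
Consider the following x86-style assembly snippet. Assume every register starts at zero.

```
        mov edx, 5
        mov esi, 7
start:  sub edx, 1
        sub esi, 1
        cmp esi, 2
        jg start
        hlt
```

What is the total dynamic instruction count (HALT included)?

23

after mov edx, 5: edx=5
after mov esi, 7: esi=7
after sub edx, 1: edx=5-1=4
after sub esi, 1: esi=7-1=6
cmp esi, 2  (cmp 6,2)
jg start: taken
after sub edx, 1: edx=4-1=3
after sub esi, 1: esi=6-1=5
cmp esi, 2  (cmp 5,2)
jg start: taken
after sub edx, 1: edx=3-1=2
after sub esi, 1: esi=5-1=4
cmp esi, 2  (cmp 4,2)
jg start: taken
after sub edx, 1: edx=2-1=1
after sub esi, 1: esi=4-1=3
cmp esi, 2  (cmp 3,2)
jg start: taken
after sub edx, 1: edx=1-1=0
after sub esi, 1: esi=3-1=2
cmp esi, 2  (cmp 2,2)
jg start: not taken
halt.
Total executed instructions: 23.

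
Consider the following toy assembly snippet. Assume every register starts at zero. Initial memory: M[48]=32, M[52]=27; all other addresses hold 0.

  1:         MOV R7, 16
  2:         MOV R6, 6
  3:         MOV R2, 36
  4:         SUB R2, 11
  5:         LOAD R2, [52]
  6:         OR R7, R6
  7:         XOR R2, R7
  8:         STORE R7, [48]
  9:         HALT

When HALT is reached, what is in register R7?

R7=16
R6=6
R2=36
R2=36-11=25
R2=M[52]=27
R7=16|6=22
R2=27^22=13
STORE R7, [48] → M[48]=22
halt.

22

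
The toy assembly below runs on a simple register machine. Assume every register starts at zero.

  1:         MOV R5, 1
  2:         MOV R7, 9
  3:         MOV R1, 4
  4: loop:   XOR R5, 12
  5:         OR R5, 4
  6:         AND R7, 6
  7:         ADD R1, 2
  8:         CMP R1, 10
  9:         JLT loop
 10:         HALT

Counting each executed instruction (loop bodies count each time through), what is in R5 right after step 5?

13

after MOV R5, 1: R5=1
after MOV R7, 9: R7=9
after MOV R1, 4: R1=4
after XOR R5, 12: R5=1^12=13
after OR R5, 4: R5=13|4=13
After step 5: R5 = 13.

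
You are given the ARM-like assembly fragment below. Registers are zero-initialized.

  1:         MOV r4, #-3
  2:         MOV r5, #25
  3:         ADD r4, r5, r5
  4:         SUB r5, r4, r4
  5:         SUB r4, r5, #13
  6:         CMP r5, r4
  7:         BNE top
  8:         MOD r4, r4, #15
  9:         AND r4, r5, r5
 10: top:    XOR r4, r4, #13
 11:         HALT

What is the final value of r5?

MOV r4, #-3 → r4=-3
MOV r5, #25 → r5=25
ADD r4, r5, r5 → r4=25+25=50
SUB r5, r4, r4 → r5=50-50=0
SUB r4, r5, #13 → r4=0-13=-13
CMP r5, r4  (cmp 0,-13)
BNE top: taken
XOR r4, r4, #13 → r4=(-13)^13=-2
halt.

0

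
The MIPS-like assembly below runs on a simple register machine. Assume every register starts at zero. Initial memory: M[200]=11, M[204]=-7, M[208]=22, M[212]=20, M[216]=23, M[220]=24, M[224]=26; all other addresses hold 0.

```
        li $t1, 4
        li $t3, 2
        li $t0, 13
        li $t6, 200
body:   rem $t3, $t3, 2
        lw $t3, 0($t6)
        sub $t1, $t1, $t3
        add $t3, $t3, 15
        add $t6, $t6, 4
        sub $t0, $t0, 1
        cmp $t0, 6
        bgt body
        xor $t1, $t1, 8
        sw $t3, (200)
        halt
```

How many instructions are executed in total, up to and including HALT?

after li $t1, 4: $t1=4
after li $t3, 2: $t3=2
after li $t0, 13: $t0=13
after li $t6, 200: $t6=200
after rem $t3, $t3, 2: $t3=2%2=0
after lw $t3, 0($t6): $t3=M[200]=11
after sub $t1, $t1, $t3: $t1=4-11=-7
after add $t3, $t3, 15: $t3=11+15=26
after add $t6, $t6, 4: $t6=200+4=204
after sub $t0, $t0, 1: $t0=13-1=12
cmp $t0, 6  (cmp 12,6)
bgt body: taken
after rem $t3, $t3, 2: $t3=26%2=0
after lw $t3, 0($t6): $t3=M[204]=-7
after sub $t1, $t1, $t3: $t1=(-7)-(-7)=0
after add $t3, $t3, 15: $t3=(-7)+15=8
after add $t6, $t6, 4: $t6=204+4=208
after sub $t0, $t0, 1: $t0=12-1=11
cmp $t0, 6  (cmp 11,6)
bgt body: taken
after rem $t3, $t3, 2: $t3=8%2=0
after lw $t3, 0($t6): $t3=M[208]=22
after sub $t1, $t1, $t3: $t1=0-22=-22
after add $t3, $t3, 15: $t3=22+15=37
after add $t6, $t6, 4: $t6=208+4=212
after sub $t0, $t0, 1: $t0=11-1=10
cmp $t0, 6  (cmp 10,6)
bgt body: taken
after rem $t3, $t3, 2: $t3=37%2=1
after lw $t3, 0($t6): $t3=M[212]=20
after sub $t1, $t1, $t3: $t1=(-22)-20=-42
after add $t3, $t3, 15: $t3=20+15=35
after add $t6, $t6, 4: $t6=212+4=216
after sub $t0, $t0, 1: $t0=10-1=9
cmp $t0, 6  (cmp 9,6)
bgt body: taken
after rem $t3, $t3, 2: $t3=35%2=1
after lw $t3, 0($t6): $t3=M[216]=23
after sub $t1, $t1, $t3: $t1=(-42)-23=-65
after add $t3, $t3, 15: $t3=23+15=38
after add $t6, $t6, 4: $t6=216+4=220
after sub $t0, $t0, 1: $t0=9-1=8
cmp $t0, 6  (cmp 8,6)
bgt body: taken
after rem $t3, $t3, 2: $t3=38%2=0
after lw $t3, 0($t6): $t3=M[220]=24
after sub $t1, $t1, $t3: $t1=(-65)-24=-89
after add $t3, $t3, 15: $t3=24+15=39
after add $t6, $t6, 4: $t6=220+4=224
after sub $t0, $t0, 1: $t0=8-1=7
cmp $t0, 6  (cmp 7,6)
bgt body: taken
after rem $t3, $t3, 2: $t3=39%2=1
after lw $t3, 0($t6): $t3=M[224]=26
after sub $t1, $t1, $t3: $t1=(-89)-26=-115
after add $t3, $t3, 15: $t3=26+15=41
after add $t6, $t6, 4: $t6=224+4=228
after sub $t0, $t0, 1: $t0=7-1=6
cmp $t0, 6  (cmp 6,6)
bgt body: not taken
after xor $t1, $t1, 8: $t1=(-115)^8=-123
sw $t3, (200) → M[200]=41
halt.
Total executed instructions: 63.

63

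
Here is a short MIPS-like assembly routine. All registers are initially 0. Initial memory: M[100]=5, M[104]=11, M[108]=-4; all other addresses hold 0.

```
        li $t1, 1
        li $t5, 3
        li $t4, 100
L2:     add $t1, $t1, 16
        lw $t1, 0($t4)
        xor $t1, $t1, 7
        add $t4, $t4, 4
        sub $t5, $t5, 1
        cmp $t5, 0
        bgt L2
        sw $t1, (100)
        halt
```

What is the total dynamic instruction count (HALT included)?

26

$t1=1
$t5=3
$t4=100
$t1=1+16=17
$t1=M[100]=5
$t1=5^7=2
$t4=100+4=104
$t5=3-1=2
cmp $t5, 0  (cmp 2,0)
bgt L2: taken
$t1=2+16=18
$t1=M[104]=11
$t1=11^7=12
$t4=104+4=108
$t5=2-1=1
cmp $t5, 0  (cmp 1,0)
bgt L2: taken
$t1=12+16=28
$t1=M[108]=-4
$t1=(-4)^7=-5
$t4=108+4=112
$t5=1-1=0
cmp $t5, 0  (cmp 0,0)
bgt L2: not taken
sw $t1, (100) → M[100]=-5
halt.
Total executed instructions: 26.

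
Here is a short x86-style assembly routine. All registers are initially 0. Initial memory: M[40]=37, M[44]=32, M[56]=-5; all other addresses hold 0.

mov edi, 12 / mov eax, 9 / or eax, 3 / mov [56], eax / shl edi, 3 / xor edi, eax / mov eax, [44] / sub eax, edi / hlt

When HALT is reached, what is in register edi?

107

mov edi, 12 → edi=12
mov eax, 9 → eax=9
or eax, 3 → eax=9|3=11
mov [56], eax → M[56]=11
shl edi, 3 → edi=12<<3=96
xor edi, eax → edi=96^11=107
mov eax, [44] → eax=M[44]=32
sub eax, edi → eax=32-107=-75
halt.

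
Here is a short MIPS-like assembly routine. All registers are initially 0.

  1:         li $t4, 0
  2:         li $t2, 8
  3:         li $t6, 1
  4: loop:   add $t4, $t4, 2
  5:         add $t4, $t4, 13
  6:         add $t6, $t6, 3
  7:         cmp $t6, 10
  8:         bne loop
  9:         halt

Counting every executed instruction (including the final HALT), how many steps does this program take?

after li $t4, 0: $t4=0
after li $t2, 8: $t2=8
after li $t6, 1: $t6=1
after add $t4, $t4, 2: $t4=0+2=2
after add $t4, $t4, 13: $t4=2+13=15
after add $t6, $t6, 3: $t6=1+3=4
cmp $t6, 10  (cmp 4,10)
bne loop: taken
after add $t4, $t4, 2: $t4=15+2=17
after add $t4, $t4, 13: $t4=17+13=30
after add $t6, $t6, 3: $t6=4+3=7
cmp $t6, 10  (cmp 7,10)
bne loop: taken
after add $t4, $t4, 2: $t4=30+2=32
after add $t4, $t4, 13: $t4=32+13=45
after add $t6, $t6, 3: $t6=7+3=10
cmp $t6, 10  (cmp 10,10)
bne loop: not taken
halt.
Total executed instructions: 19.

19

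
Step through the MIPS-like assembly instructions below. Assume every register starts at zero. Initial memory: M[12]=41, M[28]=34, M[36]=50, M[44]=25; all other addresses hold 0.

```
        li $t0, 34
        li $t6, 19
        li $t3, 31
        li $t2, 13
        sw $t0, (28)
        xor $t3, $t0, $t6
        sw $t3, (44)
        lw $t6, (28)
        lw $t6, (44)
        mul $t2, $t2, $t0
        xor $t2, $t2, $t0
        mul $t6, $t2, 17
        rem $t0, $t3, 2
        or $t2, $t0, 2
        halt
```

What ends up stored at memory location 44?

49

after li $t0, 34: $t0=34
after li $t6, 19: $t6=19
after li $t3, 31: $t3=31
after li $t2, 13: $t2=13
sw $t0, (28) → M[28]=34
after xor $t3, $t0, $t6: $t3=34^19=49
sw $t3, (44) → M[44]=49
after lw $t6, (28): $t6=M[28]=34
after lw $t6, (44): $t6=M[44]=49
after mul $t2, $t2, $t0: $t2=13*34=442
after xor $t2, $t2, $t0: $t2=442^34=408
after mul $t6, $t2, 17: $t6=408*17=6936
after rem $t0, $t3, 2: $t0=49%2=1
after or $t2, $t0, 2: $t2=1|2=3
halt.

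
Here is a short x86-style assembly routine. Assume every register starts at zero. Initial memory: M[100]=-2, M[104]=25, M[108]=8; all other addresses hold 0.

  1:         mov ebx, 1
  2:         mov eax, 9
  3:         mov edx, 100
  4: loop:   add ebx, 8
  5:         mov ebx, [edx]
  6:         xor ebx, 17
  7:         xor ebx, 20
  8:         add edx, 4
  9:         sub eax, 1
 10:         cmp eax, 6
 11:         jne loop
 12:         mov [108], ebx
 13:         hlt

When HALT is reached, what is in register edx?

112

after mov ebx, 1: ebx=1
after mov eax, 9: eax=9
after mov edx, 100: edx=100
after add ebx, 8: ebx=1+8=9
after mov ebx, [edx]: ebx=M[100]=-2
after xor ebx, 17: ebx=(-2)^17=-17
after xor ebx, 20: ebx=(-17)^20=-5
after add edx, 4: edx=100+4=104
after sub eax, 1: eax=9-1=8
cmp eax, 6  (cmp 8,6)
jne loop: taken
after add ebx, 8: ebx=(-5)+8=3
after mov ebx, [edx]: ebx=M[104]=25
after xor ebx, 17: ebx=25^17=8
after xor ebx, 20: ebx=8^20=28
after add edx, 4: edx=104+4=108
after sub eax, 1: eax=8-1=7
cmp eax, 6  (cmp 7,6)
jne loop: taken
after add ebx, 8: ebx=28+8=36
after mov ebx, [edx]: ebx=M[108]=8
after xor ebx, 17: ebx=8^17=25
after xor ebx, 20: ebx=25^20=13
after add edx, 4: edx=108+4=112
after sub eax, 1: eax=7-1=6
cmp eax, 6  (cmp 6,6)
jne loop: not taken
mov [108], ebx → M[108]=13
halt.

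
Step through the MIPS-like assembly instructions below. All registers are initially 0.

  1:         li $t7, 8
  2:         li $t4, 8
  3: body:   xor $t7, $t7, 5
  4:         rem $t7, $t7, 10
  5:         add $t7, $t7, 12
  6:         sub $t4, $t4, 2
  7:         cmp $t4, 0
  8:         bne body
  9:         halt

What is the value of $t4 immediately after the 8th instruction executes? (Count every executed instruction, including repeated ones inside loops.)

6

li $t7, 8 → $t7=8
li $t4, 8 → $t4=8
xor $t7, $t7, 5 → $t7=8^5=13
rem $t7, $t7, 10 → $t7=13%10=3
add $t7, $t7, 12 → $t7=3+12=15
sub $t4, $t4, 2 → $t4=8-2=6
cmp $t4, 0  (cmp 6,0)
bne body: taken
After step 8: $t4 = 6.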